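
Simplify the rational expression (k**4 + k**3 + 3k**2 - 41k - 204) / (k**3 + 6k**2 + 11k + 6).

Euclidean algorithm in ℚ[k]:
  k**4 + k**3 + 3k**2 - 41k - 204 = (k - 5)(k**3 + 6k**2 + 11k + 6) + (22k**2 + 8k - 174)
  k**3 + 6k**2 + 11k + 6 = ((1/22)k + 31/121)(22k**2 + 8k - 174) + ((2040/121)k + 6120/121)
  22k**2 + 8k - 174 = ((1331/1020)k - 3509/1020)((2040/121)k + 6120/121) + (0)
Last nonzero remainder: (2040/121)k + 6120/121. Dividing through by 2040/121 gives the monic gcd k + 3.
Cancel k + 3 from numerator and denominator to get the reduced form.

(k**3 - 2k**2 + 9k - 68)/(k**2 + 3k + 2)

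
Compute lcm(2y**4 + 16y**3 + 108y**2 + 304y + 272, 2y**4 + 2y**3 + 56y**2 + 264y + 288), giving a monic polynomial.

y**6 + 5y**5 + 66y**4 + 278y**3 + 1624y**2 + 5064y + 4896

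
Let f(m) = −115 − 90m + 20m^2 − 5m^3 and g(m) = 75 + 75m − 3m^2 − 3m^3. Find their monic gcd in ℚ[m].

1 + m

Euclidean algorithm in ℚ[m]:
  −5m^3 + 20m^2 − 90m − 115 = (5/3)(−3m^3 − 3m^2 + 75m + 75) + (25m^2 − 215m − 240)
  −3m^3 − 3m^2 + 75m + 75 = (−(3/25)m − 144/125)(25m^2 − 215m − 240) + (−(5037/25)m − 5037/25)
  25m^2 − 215m − 240 = (−(625/5037)m + 2000/1679)(−(5037/25)m − 5037/25) + (0)
Last nonzero remainder: −(5037/25)m − 5037/25. Dividing through by −5037/25 gives the monic gcd m + 1.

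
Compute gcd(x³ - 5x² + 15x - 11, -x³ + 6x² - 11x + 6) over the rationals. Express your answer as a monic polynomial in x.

x - 1

By polynomial division,
  x³ - 5x² + 15x - 11 = (-1)(-x³ + 6x² - 11x + 6) + (x² + 4x - 5)
  -x³ + 6x² - 11x + 6 = (-x + 10)(x² + 4x - 5) + (-56x + 56)
  x² + 4x - 5 = (-(1/56)x - 5/56)(-56x + 56) + (0)
Last nonzero remainder: -56x + 56. Dividing through by -56 gives the monic gcd x - 1.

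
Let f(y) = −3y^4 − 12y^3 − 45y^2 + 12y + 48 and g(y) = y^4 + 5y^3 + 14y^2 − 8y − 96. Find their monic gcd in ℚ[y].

y^2 + 4y + 16

By polynomial division,
  −3y^4 − 12y^3 − 45y^2 + 12y + 48 = (−3)(y^4 + 5y^3 + 14y^2 − 8y − 96) + (3y^3 − 3y^2 − 12y − 240)
  y^4 + 5y^3 + 14y^2 − 8y − 96 = ((1/3)y + 2)(3y^3 − 3y^2 − 12y − 240) + (24y^2 + 96y + 384)
  3y^3 − 3y^2 − 12y − 240 = ((1/8)y − 5/8)(24y^2 + 96y + 384) + (0)
Last nonzero remainder: 24y^2 + 96y + 384. Dividing through by 24 gives the monic gcd y^2 + 4y + 16.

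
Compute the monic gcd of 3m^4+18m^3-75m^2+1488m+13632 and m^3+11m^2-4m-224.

m+8

Repeated division with remainder:
  3m^4+18m^3-75m^2+1488m+13632 = (3m-15)(m^3+11m^2-4m-224) + (102m^2+2100m+10272)
  m^3+11m^2-4m-224 = ((1/102)m-163/1734)(102m^2+2100m+10272) + ((26790/289)m+214320/289)
  102m^2+2100m+10272 = ((4913/4465)m+61846/4465)((26790/289)m+214320/289) + (0)
Last nonzero remainder: (26790/289)m+214320/289. Dividing through by 26790/289 gives the monic gcd m+8.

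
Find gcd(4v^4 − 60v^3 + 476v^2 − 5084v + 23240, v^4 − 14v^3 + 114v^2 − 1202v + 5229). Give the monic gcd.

Apply the Euclidean algorithm:
  4v^4 − 60v^3 + 476v^2 − 5084v + 23240 = (4)(v^4 − 14v^3 + 114v^2 − 1202v + 5229) + (−4v^3 + 20v^2 − 276v + 2324)
  v^4 − 14v^3 + 114v^2 − 1202v + 5229 = (−(1/4)v + 9/4)(−4v^3 + 20v^2 − 276v + 2324) + (0)
Last nonzero remainder: −4v^3 + 20v^2 − 276v + 2324. Dividing through by −4 gives the monic gcd v^3 − 5v^2 + 69v − 581.

v^3 − 5v^2 + 69v − 581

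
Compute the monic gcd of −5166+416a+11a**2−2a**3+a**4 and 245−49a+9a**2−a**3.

Repeated division with remainder:
  a**4−2a**3+11a**2+416a−5166 = (−a−7)(−a**3+9a**2−49a+245) + (25a**2+318a−3451)
  −a**3+9a**2−49a+245 = (−(1/25)a+543/625)(25a**2+318a−3451) + (−(289574/625)a+2027018/625)
  25a**2+318a−3451 = (−(15625/289574)a−308125/289574)(−(289574/625)a+2027018/625) + (0)
Last nonzero remainder: −(289574/625)a+2027018/625. Dividing through by −289574/625 gives the monic gcd a−7.

−7+a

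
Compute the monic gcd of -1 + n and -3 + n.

Apply the Euclidean algorithm:
  n - 1 = (n - 3) + (2)
  n - 3 = ((1/2)n - 3/2)(2) + (0)
The last nonzero remainder is the constant 2, so the polynomials are coprime and gcd = 1.

1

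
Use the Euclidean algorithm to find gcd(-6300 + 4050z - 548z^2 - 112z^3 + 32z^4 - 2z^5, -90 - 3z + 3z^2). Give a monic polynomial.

-30 - z + z^2

Apply the Euclidean algorithm:
  -2z^5 + 32z^4 - 112z^3 - 548z^2 + 4050z - 6300 = (-(2/3)z^3 + 10z^2 - (142/3)z + 70)(3z^2 - 3z - 90) + (0)
Last nonzero remainder: 3z^2 - 3z - 90. Dividing through by 3 gives the monic gcd z^2 - z - 30.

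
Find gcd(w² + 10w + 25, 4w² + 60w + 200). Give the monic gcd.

Euclidean algorithm in ℚ[w]:
  w² + 10w + 25 = (1/4)(4w² + 60w + 200) + (-5w - 25)
  4w² + 60w + 200 = (-(4/5)w - 8)(-5w - 25) + (0)
Last nonzero remainder: -5w - 25. Dividing through by -5 gives the monic gcd w + 5.

w + 5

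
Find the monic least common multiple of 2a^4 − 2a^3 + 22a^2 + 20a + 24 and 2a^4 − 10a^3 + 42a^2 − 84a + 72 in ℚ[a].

Apply the Euclidean algorithm:
  2a^4 − 2a^3 + 22a^2 + 20a + 24 = (2a^4 − 10a^3 + 42a^2 − 84a + 72) + (8a^3 − 20a^2 + 104a − 48)
  2a^4 − 10a^3 + 42a^2 − 84a + 72 = ((1/4)a − 5/8)(8a^3 − 20a^2 + 104a − 48) + ((7/2)a^2 − 7a + 42)
  8a^3 − 20a^2 + 104a − 48 = ((16/7)a − 8/7)((7/2)a^2 − 7a + 42) + (0)
Last nonzero remainder: (7/2)a^2 − 7a + 42. Dividing through by 7/2 gives the monic gcd a^2 − 2a + 12.
Then lcm(f, g) = f·g / gcd(f, g); expanding and making the result monic gives the answer.

a^6 − 4a^5 + 17a^4 − 26a^3 + 15a^2 − 6a + 36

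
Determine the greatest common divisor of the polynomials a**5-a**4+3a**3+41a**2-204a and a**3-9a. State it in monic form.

a**2-3a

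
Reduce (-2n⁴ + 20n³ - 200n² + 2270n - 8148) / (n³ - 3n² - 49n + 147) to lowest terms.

(-2n³ + 6n² - 158n + 1164)/(n² + 4n - 21)

Euclidean algorithm in ℚ[n]:
  -2n⁴ + 20n³ - 200n² + 2270n - 8148 = (-2n + 14)(n³ - 3n² - 49n + 147) + (-256n² + 3250n - 10206)
  n³ - 3n² - 49n + 147 = (-(1/256)n - 1241/32768)(-256n² + 3250n - 10206) + ((560625/16384)n - 3924375/16384)
  -256n² + 3250n - 10206 = (-(4194304/560625)n + 7962624/186875)((560625/16384)n - 3924375/16384) + (0)
Last nonzero remainder: (560625/16384)n - 3924375/16384. Dividing through by 560625/16384 gives the monic gcd n - 7.
Cancel n - 7 from numerator and denominator to get the reduced form.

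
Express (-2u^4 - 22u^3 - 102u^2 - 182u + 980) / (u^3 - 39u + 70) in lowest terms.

Repeated division with remainder:
  -2u^4 - 22u^3 - 102u^2 - 182u + 980 = (-2u - 22)(u^3 - 39u + 70) + (-180u^2 - 900u + 2520)
  u^3 - 39u + 70 = (-(1/180)u + 1/36)(-180u^2 - 900u + 2520) + (0)
Last nonzero remainder: -180u^2 - 900u + 2520. Dividing through by -180 gives the monic gcd u^2 + 5u - 14.
Cancel u^2 + 5u - 14 from numerator and denominator to get the reduced form.

(-2u^2 - 12u - 70)/(u - 5)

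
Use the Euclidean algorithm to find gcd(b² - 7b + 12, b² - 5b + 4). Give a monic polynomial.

b - 4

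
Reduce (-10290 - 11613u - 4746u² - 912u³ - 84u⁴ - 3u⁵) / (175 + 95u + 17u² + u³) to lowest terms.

Euclidean algorithm in ℚ[u]:
  -3u⁵ - 84u⁴ - 912u³ - 4746u² - 11613u - 10290 = (-3u² - 33u - 66)(u³ + 17u² + 95u + 175) + (36u² + 432u + 1260)
  u³ + 17u² + 95u + 175 = ((1/36)u + 5/36)(36u² + 432u + 1260) + (0)
Last nonzero remainder: 36u² + 432u + 1260. Dividing through by 36 gives the monic gcd u² + 12u + 35.
Cancel u² + 12u + 35 from numerator and denominator to get the reduced form.

(-294 - 231u - 48u² - 3u³)/(5 + u)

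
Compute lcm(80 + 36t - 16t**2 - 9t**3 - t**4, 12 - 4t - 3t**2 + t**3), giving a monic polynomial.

By polynomial division,
  -t**4 - 9t**3 - 16t**2 + 36t + 80 = (-t - 12)(t**3 - 3t**2 - 4t + 12) + (-56t**2 + 224)
  t**3 - 3t**2 - 4t + 12 = (-(1/56)t + 3/56)(-56t**2 + 224) + (0)
Last nonzero remainder: -56t**2 + 224. Dividing through by -56 gives the monic gcd t**2 - 4.
Then lcm(f, g) = f·g / gcd(f, g); expanding and making the result monic gives the answer.

240 + 28t - 84t**2 - 11t**3 + 6t**4 + t**5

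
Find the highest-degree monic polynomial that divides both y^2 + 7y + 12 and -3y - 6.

Apply the Euclidean algorithm:
  y^2 + 7y + 12 = (-(1/3)y - 5/3)(-3y - 6) + (2)
  -3y - 6 = (-(3/2)y - 3)(2) + (0)
The last nonzero remainder is the constant 2, so the polynomials are coprime and gcd = 1.

1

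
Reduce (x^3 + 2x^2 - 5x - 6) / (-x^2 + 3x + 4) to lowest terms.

(-x^2 - x + 6)/(x - 4)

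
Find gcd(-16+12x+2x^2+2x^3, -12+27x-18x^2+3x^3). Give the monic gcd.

-1+x

Repeated division with remainder:
  2x^3+2x^2+12x-16 = (2/3)(3x^3-18x^2+27x-12) + (14x^2-6x-8)
  3x^3-18x^2+27x-12 = ((3/14)x-117/98)(14x^2-6x-8) + ((1056/49)x-1056/49)
  14x^2-6x-8 = ((343/528)x+49/132)((1056/49)x-1056/49) + (0)
Last nonzero remainder: (1056/49)x-1056/49. Dividing through by 1056/49 gives the monic gcd x-1.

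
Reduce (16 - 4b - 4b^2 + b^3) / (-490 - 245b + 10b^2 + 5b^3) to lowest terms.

(8 - 6b + b^2)/(-245 + 5b^2)

Repeated division with remainder:
  b^3 - 4b^2 - 4b + 16 = (1/5)(5b^3 + 10b^2 - 245b - 490) + (-6b^2 + 45b + 114)
  5b^3 + 10b^2 - 245b - 490 = (-(5/6)b - 95/12)(-6b^2 + 45b + 114) + ((825/4)b + 825/2)
  -6b^2 + 45b + 114 = (-(8/275)b + 76/275)((825/4)b + 825/2) + (0)
Last nonzero remainder: (825/4)b + 825/2. Dividing through by 825/4 gives the monic gcd b + 2.
Cancel b + 2 from numerator and denominator to get the reduced form.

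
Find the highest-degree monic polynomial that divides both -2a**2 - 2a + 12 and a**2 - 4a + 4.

a - 2

By polynomial division,
  -2a**2 - 2a + 12 = (-2)(a**2 - 4a + 4) + (-10a + 20)
  a**2 - 4a + 4 = (-(1/10)a + 1/5)(-10a + 20) + (0)
Last nonzero remainder: -10a + 20. Dividing through by -10 gives the monic gcd a - 2.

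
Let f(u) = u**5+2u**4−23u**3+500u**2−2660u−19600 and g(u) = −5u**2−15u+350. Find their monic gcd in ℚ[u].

By polynomial division,
  u**5+2u**4−23u**3+500u**2−2660u−19600 = (−(1/5)u**3+(1/5)u**2−10u−56)(−5u**2−15u+350) + (0)
Last nonzero remainder: −5u**2−15u+350. Dividing through by −5 gives the monic gcd u**2+3u−70.

u**2+3u−70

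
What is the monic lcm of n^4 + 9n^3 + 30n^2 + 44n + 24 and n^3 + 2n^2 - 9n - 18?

n^5 + 6n^4 + 3n^3 - 46n^2 - 108n - 72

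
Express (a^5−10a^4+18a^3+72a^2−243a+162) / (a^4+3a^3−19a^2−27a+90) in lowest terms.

(a^3−10a^2+27a−18)/(a^2+3a−10)

Apply the Euclidean algorithm:
  a^5−10a^4+18a^3+72a^2−243a+162 = (a−13)(a^4+3a^3−19a^2−27a+90) + (76a^3−148a^2−684a+1332)
  a^4+3a^3−19a^2−27a+90 = ((1/76)a+47/722)(76a^3−148a^2−684a+1332) + (−(132/361)a^2+1188/361)
  76a^3−148a^2−684a+1332 = (−(6859/33)a+13357/33)(−(132/361)a^2+1188/361) + (0)
Last nonzero remainder: −(132/361)a^2+1188/361. Dividing through by −132/361 gives the monic gcd a^2−9.
Cancel a^2−9 from numerator and denominator to get the reduced form.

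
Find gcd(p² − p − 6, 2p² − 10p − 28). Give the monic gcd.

p + 2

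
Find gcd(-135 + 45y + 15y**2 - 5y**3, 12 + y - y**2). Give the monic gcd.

Repeated division with remainder:
  -5y**3 + 15y**2 + 45y - 135 = (5y - 10)(-y**2 + y + 12) + (-5y - 15)
  -y**2 + y + 12 = ((1/5)y - 4/5)(-5y - 15) + (0)
Last nonzero remainder: -5y - 15. Dividing through by -5 gives the monic gcd y + 3.

3 + y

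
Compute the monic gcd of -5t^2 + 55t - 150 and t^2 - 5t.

t - 5

By polynomial division,
  -5t^2 + 55t - 150 = (-5)(t^2 - 5t) + (30t - 150)
  t^2 - 5t = ((1/30)t)(30t - 150) + (0)
Last nonzero remainder: 30t - 150. Dividing through by 30 gives the monic gcd t - 5.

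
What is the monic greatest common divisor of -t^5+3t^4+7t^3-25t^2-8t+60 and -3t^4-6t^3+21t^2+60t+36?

Repeated division with remainder:
  -t^5+3t^4+7t^3-25t^2-8t+60 = ((1/3)t-5/3)(-3t^4-6t^3+21t^2+60t+36) + (-10t^3-10t^2+80t+120)
  -3t^4-6t^3+21t^2+60t+36 = ((3/10)t+3/10)(-10t^3-10t^2+80t+120) + (0)
Last nonzero remainder: -10t^3-10t^2+80t+120. Dividing through by -10 gives the monic gcd t^3+t^2-8t-12.

t^3+t^2-8t-12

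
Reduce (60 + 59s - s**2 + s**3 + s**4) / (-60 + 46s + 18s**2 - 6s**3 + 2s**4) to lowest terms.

Apply the Euclidean algorithm:
  s**4 + s**3 - s**2 + 59s + 60 = (1/2)(2s**4 - 6s**3 + 18s**2 + 46s - 60) + (4s**3 - 10s**2 + 36s + 90)
  2s**4 - 6s**3 + 18s**2 + 46s - 60 = ((1/2)s - 1/4)(4s**3 - 10s**2 + 36s + 90) + (-(5/2)s**2 + 10s - 75/2)
  4s**3 - 10s**2 + 36s + 90 = (-(8/5)s - 12/5)(-(5/2)s**2 + 10s - 75/2) + (0)
Last nonzero remainder: -(5/2)s**2 + 10s - 75/2. Dividing through by -5/2 gives the monic gcd s**2 - 4s + 15.
Cancel s**2 - 4s + 15 from numerator and denominator to get the reduced form.

(4 + 5s + s**2)/(-4 + 2s + 2s**2)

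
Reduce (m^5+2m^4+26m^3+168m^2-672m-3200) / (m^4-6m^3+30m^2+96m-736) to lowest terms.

(m^3+2m^2+42m+200)/(m^2-6m+46)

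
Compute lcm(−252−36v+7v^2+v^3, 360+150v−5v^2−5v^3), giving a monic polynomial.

Apply the Euclidean algorithm:
  v^3+7v^2−36v−252 = (−1/5)(−5v^3−5v^2+150v+360) + (6v^2−6v−180)
  −5v^3−5v^2+150v+360 = (−(5/6)v−5/3)(6v^2−6v−180) + (−10v+60)
  6v^2−6v−180 = (−(3/5)v−3)(−10v+60) + (0)
Last nonzero remainder: −10v+60. Dividing through by −10 gives the monic gcd v−6.
Then lcm(f, g) = f·g / gcd(f, g); expanding and making the result monic gives the answer.

−3024−2196v−420v^2+25v^3+14v^4+v^5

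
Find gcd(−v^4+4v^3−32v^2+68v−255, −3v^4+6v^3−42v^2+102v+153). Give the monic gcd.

Euclidean algorithm in ℚ[v]:
  −v^4+4v^3−32v^2+68v−255 = (1/3)(−3v^4+6v^3−42v^2+102v+153) + (2v^3−18v^2+34v−306)
  −3v^4+6v^3−42v^2+102v+153 = (−(3/2)v−21/2)(2v^3−18v^2+34v−306) + (−180v^2−3060)
  2v^3−18v^2+34v−306 = (−(1/90)v+1/10)(−180v^2−3060) + (0)
Last nonzero remainder: −180v^2−3060. Dividing through by −180 gives the monic gcd v^2+17.

v^2+17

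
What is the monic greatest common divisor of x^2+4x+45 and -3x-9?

1

Apply the Euclidean algorithm:
  x^2+4x+45 = (-(1/3)x-1/3)(-3x-9) + (42)
  -3x-9 = (-(1/14)x-3/14)(42) + (0)
The last nonzero remainder is the constant 42, so the polynomials are coprime and gcd = 1.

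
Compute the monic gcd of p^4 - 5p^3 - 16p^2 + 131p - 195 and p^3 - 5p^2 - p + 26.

Repeated division with remainder:
  p^4 - 5p^3 - 16p^2 + 131p - 195 = (p)(p^3 - 5p^2 - p + 26) + (-15p^2 + 105p - 195)
  p^3 - 5p^2 - p + 26 = (-(1/15)p - 2/15)(-15p^2 + 105p - 195) + (0)
Last nonzero remainder: -15p^2 + 105p - 195. Dividing through by -15 gives the monic gcd p^2 - 7p + 13.

p^2 - 7p + 13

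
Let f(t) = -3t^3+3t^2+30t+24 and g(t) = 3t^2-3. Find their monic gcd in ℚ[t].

Apply the Euclidean algorithm:
  -3t^3+3t^2+30t+24 = (-t+1)(3t^2-3) + (27t+27)
  3t^2-3 = ((1/9)t-1/9)(27t+27) + (0)
Last nonzero remainder: 27t+27. Dividing through by 27 gives the monic gcd t+1.

t+1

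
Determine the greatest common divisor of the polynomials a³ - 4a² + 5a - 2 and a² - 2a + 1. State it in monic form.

a² - 2a + 1

Euclidean algorithm in ℚ[a]:
  a³ - 4a² + 5a - 2 = (a - 2)(a² - 2a + 1) + (0)
The last nonzero remainder a² - 2a + 1 is already monic.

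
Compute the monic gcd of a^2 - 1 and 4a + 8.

By polynomial division,
  a^2 - 1 = ((1/4)a - 1/2)(4a + 8) + (3)
  4a + 8 = ((4/3)a + 8/3)(3) + (0)
The last nonzero remainder is the constant 3, so the polynomials are coprime and gcd = 1.

1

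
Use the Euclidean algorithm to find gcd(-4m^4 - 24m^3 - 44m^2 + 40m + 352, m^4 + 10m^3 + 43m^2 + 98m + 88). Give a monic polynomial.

m^3 + 8m^2 + 27m + 44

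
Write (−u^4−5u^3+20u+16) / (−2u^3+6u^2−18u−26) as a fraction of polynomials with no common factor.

(u^3+4u^2−4u−16)/(2u^2−8u+26)

Apply the Euclidean algorithm:
  −u^4−5u^3+20u+16 = ((1/2)u+4)(−2u^3+6u^2−18u−26) + (−15u^2+105u+120)
  −2u^3+6u^2−18u−26 = ((2/15)u+8/15)(−15u^2+105u+120) + (−90u−90)
  −15u^2+105u+120 = ((1/6)u−4/3)(−90u−90) + (0)
Last nonzero remainder: −90u−90. Dividing through by −90 gives the monic gcd u+1.
Cancel u+1 from numerator and denominator to get the reduced form.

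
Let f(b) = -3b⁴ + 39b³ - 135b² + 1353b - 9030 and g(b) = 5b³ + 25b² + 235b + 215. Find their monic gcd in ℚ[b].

b² + 4b + 43

Apply the Euclidean algorithm:
  -3b⁴ + 39b³ - 135b² + 1353b - 9030 = (-(3/5)b + 54/5)(5b³ + 25b² + 235b + 215) + (-264b² - 1056b - 11352)
  5b³ + 25b² + 235b + 215 = (-(5/264)b - 5/264)(-264b² - 1056b - 11352) + (0)
Last nonzero remainder: -264b² - 1056b - 11352. Dividing through by -264 gives the monic gcd b² + 4b + 43.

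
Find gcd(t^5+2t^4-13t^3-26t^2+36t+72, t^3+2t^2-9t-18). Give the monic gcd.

t^3+2t^2-9t-18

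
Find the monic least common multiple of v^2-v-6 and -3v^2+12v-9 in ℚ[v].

v^3-2v^2-5v+6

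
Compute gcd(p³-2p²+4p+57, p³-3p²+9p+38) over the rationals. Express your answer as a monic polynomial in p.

Repeated division with remainder:
  p³-2p²+4p+57 = (p³-3p²+9p+38) + (p²-5p+19)
  p³-3p²+9p+38 = (p+2)(p²-5p+19) + (0)
The last nonzero remainder p²-5p+19 is already monic.

p²-5p+19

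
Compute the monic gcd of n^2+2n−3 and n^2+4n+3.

n+3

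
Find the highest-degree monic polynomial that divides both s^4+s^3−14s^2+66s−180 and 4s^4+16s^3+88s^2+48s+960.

s^2−2s+10

Apply the Euclidean algorithm:
  s^4+s^3−14s^2+66s−180 = (1/4)(4s^4+16s^3+88s^2+48s+960) + (−3s^3−36s^2+54s−420)
  4s^4+16s^3+88s^2+48s+960 = (−(4/3)s+32/3)(−3s^3−36s^2+54s−420) + (544s^2−1088s+5440)
  −3s^3−36s^2+54s−420 = (−(3/544)s−21/272)(544s^2−1088s+5440) + (0)
Last nonzero remainder: 544s^2−1088s+5440. Dividing through by 544 gives the monic gcd s^2−2s+10.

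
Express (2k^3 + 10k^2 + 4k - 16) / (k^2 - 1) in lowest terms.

(2k^2 + 12k + 16)/(k + 1)

Repeated division with remainder:
  2k^3 + 10k^2 + 4k - 16 = (2k + 10)(k^2 - 1) + (6k - 6)
  k^2 - 1 = ((1/6)k + 1/6)(6k - 6) + (0)
Last nonzero remainder: 6k - 6. Dividing through by 6 gives the monic gcd k - 1.
Cancel k - 1 from numerator and denominator to get the reduced form.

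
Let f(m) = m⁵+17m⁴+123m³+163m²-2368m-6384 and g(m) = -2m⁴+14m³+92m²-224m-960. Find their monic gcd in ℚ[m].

m²-m-12

Euclidean algorithm in ℚ[m]:
  m⁵+17m⁴+123m³+163m²-2368m-6384 = (-(1/2)m-12)(-2m⁴+14m³+92m²-224m-960) + (337m³+1155m²-5536m-17904)
  -2m⁴+14m³+92m²-224m-960 = (-(2/337)m+7028/113569)(337m³+1155m²-5536m-17904) + (-(1400256/113569)m²+(1400256/113569)m+16803072/113569)
  337m³+1155m²-5536m-17904 = (-(38272753/1400256)m-42361237/350064)(-(1400256/113569)m²+(1400256/113569)m+16803072/113569) + (0)
Last nonzero remainder: -(1400256/113569)m²+(1400256/113569)m+16803072/113569. Dividing through by -1400256/113569 gives the monic gcd m²-m-12.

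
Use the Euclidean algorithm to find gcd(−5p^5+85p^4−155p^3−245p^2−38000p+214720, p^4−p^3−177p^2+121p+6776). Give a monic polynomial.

p^2−19p+88

By polynomial division,
  −5p^5+85p^4−155p^3−245p^2−38000p+214720 = (−5p+80)(p^4−p^3−177p^2+121p+6776) + (−960p^3+14520p^2−13800p−327360)
  p^4−p^3−177p^2+121p+6776 = (−(1/960)p−113/7680)(−960p^3+14520p^2−13800p−327360) + ((1425/64)p^2−(27075/64)p+15675/8)
  −960p^3+14520p^2−13800p−327360 = (−(4096/95)p−15872/95)((1425/64)p^2−(27075/64)p+15675/8) + (0)
Last nonzero remainder: (1425/64)p^2−(27075/64)p+15675/8. Dividing through by 1425/64 gives the monic gcd p^2−19p+88.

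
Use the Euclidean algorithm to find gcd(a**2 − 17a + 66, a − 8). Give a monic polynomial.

1

By polynomial division,
  a**2 − 17a + 66 = (a − 9)(a − 8) + (−6)
  a − 8 = (−(1/6)a + 4/3)(−6) + (0)
The last nonzero remainder is the constant −6, so the polynomials are coprime and gcd = 1.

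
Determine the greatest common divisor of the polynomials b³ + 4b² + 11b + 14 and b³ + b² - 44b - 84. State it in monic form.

b + 2

Apply the Euclidean algorithm:
  b³ + 4b² + 11b + 14 = (b³ + b² - 44b - 84) + (3b² + 55b + 98)
  b³ + b² - 44b - 84 = ((1/3)b - 52/9)(3b² + 55b + 98) + ((2170/9)b + 4340/9)
  3b² + 55b + 98 = ((27/2170)b + 63/310)((2170/9)b + 4340/9) + (0)
Last nonzero remainder: (2170/9)b + 4340/9. Dividing through by 2170/9 gives the monic gcd b + 2.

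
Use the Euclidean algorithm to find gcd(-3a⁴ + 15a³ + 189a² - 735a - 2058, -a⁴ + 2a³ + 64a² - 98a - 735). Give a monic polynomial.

Euclidean algorithm in ℚ[a]:
  -3a⁴ + 15a³ + 189a² - 735a - 2058 = (3)(-a⁴ + 2a³ + 64a² - 98a - 735) + (9a³ - 3a² - 441a + 147)
  -a⁴ + 2a³ + 64a² - 98a - 735 = (-(1/9)a + 5/27)(9a³ - 3a² - 441a + 147) + ((140/9)a² - 6860/9)
  9a³ - 3a² - 441a + 147 = ((81/140)a - 27/140)((140/9)a² - 6860/9) + (0)
Last nonzero remainder: (140/9)a² - 6860/9. Dividing through by 140/9 gives the monic gcd a² - 49.

a² - 49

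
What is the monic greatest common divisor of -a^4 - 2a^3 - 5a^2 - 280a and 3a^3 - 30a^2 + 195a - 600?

a^2 - 5a + 40

By polynomial division,
  -a^4 - 2a^3 - 5a^2 - 280a = (-(1/3)a - 4)(3a^3 - 30a^2 + 195a - 600) + (-60a^2 + 300a - 2400)
  3a^3 - 30a^2 + 195a - 600 = (-(1/20)a + 1/4)(-60a^2 + 300a - 2400) + (0)
Last nonzero remainder: -60a^2 + 300a - 2400. Dividing through by -60 gives the monic gcd a^2 - 5a + 40.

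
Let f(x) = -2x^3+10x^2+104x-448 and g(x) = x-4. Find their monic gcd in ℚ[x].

Apply the Euclidean algorithm:
  -2x^3+10x^2+104x-448 = (-2x^2+2x+112)(x-4) + (0)
The last nonzero remainder x-4 is already monic.

x-4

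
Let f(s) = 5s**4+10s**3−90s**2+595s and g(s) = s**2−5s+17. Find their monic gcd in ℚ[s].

s**2−5s+17

Euclidean algorithm in ℚ[s]:
  5s**4+10s**3−90s**2+595s = (5s**2+35s)(s**2−5s+17) + (0)
The last nonzero remainder s**2−5s+17 is already monic.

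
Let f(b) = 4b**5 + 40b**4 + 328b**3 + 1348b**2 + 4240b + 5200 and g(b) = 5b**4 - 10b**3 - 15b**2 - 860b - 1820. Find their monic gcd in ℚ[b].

b**3 + 5b**2 + 32b + 52

Euclidean algorithm in ℚ[b]:
  4b**5 + 40b**4 + 328b**3 + 1348b**2 + 4240b + 5200 = ((4/5)b + 48/5)(5b**4 - 10b**3 - 15b**2 - 860b - 1820) + (436b**3 + 2180b**2 + 13952b + 22672)
  5b**4 - 10b**3 - 15b**2 - 860b - 1820 = ((5/436)b - 35/436)(436b**3 + 2180b**2 + 13952b + 22672) + (0)
Last nonzero remainder: 436b**3 + 2180b**2 + 13952b + 22672. Dividing through by 436 gives the monic gcd b**3 + 5b**2 + 32b + 52.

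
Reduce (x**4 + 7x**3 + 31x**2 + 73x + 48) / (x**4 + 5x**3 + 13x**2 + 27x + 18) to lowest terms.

Apply the Euclidean algorithm:
  x**4 + 7x**3 + 31x**2 + 73x + 48 = (x**4 + 5x**3 + 13x**2 + 27x + 18) + (2x**3 + 18x**2 + 46x + 30)
  x**4 + 5x**3 + 13x**2 + 27x + 18 = ((1/2)x - 2)(2x**3 + 18x**2 + 46x + 30) + (26x**2 + 104x + 78)
  2x**3 + 18x**2 + 46x + 30 = ((1/13)x + 5/13)(26x**2 + 104x + 78) + (0)
Last nonzero remainder: 26x**2 + 104x + 78. Dividing through by 26 gives the monic gcd x**2 + 4x + 3.
Cancel x**2 + 4x + 3 from numerator and denominator to get the reduced form.

(x**2 + 3x + 16)/(x**2 + x + 6)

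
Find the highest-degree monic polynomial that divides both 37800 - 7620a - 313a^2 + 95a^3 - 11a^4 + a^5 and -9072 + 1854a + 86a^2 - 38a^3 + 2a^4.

-63 - 2a + a^2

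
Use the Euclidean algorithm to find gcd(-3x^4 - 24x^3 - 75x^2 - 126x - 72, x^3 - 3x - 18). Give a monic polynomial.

x^2 + 3x + 6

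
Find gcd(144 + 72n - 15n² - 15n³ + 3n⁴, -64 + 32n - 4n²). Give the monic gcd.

16 - 8n + n²

By polynomial division,
  3n⁴ - 15n³ - 15n² + 72n + 144 = (-(3/4)n² - (9/4)n - 9/4)(-4n² + 32n - 64) + (0)
Last nonzero remainder: -4n² + 32n - 64. Dividing through by -4 gives the monic gcd n² - 8n + 16.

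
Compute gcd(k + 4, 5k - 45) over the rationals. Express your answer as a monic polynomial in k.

1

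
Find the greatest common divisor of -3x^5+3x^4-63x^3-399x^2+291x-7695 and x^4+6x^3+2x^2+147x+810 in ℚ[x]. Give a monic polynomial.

x^3+2x+135

Apply the Euclidean algorithm:
  -3x^5+3x^4-63x^3-399x^2+291x-7695 = (-3x+21)(x^4+6x^3+2x^2+147x+810) + (-183x^3-366x-24705)
  x^4+6x^3+2x^2+147x+810 = (-(1/183)x-2/61)(-183x^3-366x-24705) + (0)
Last nonzero remainder: -183x^3-366x-24705. Dividing through by -183 gives the monic gcd x^3+2x+135.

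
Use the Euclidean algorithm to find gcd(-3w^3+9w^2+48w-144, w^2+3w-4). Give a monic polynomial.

w+4

Repeated division with remainder:
  -3w^3+9w^2+48w-144 = (-3w+18)(w^2+3w-4) + (-18w-72)
  w^2+3w-4 = (-(1/18)w+1/18)(-18w-72) + (0)
Last nonzero remainder: -18w-72. Dividing through by -18 gives the monic gcd w+4.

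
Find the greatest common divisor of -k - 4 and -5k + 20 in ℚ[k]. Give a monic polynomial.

By polynomial division,
  -k - 4 = (1/5)(-5k + 20) + (-8)
  -5k + 20 = ((5/8)k - 5/2)(-8) + (0)
The last nonzero remainder is the constant -8, so the polynomials are coprime and gcd = 1.

1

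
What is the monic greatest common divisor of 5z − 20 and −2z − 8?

1

Euclidean algorithm in ℚ[z]:
  5z − 20 = (−5/2)(−2z − 8) + (−40)
  −2z − 8 = ((1/20)z + 1/5)(−40) + (0)
The last nonzero remainder is the constant −40, so the polynomials are coprime and gcd = 1.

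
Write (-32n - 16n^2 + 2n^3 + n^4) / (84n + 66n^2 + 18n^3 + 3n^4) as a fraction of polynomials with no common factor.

(-16 + n^2)/(42 + 12n + 3n^2)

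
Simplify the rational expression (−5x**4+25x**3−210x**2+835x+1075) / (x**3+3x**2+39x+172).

(−5x**2+20x+25)/(x+4)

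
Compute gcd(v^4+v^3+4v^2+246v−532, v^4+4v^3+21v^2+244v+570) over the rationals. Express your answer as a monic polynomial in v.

v^2−4v+38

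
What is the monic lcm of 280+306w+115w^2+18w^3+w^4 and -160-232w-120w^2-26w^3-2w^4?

560+892w+536w^2+151w^3+20w^4+w^5

By polynomial division,
  w^4+18w^3+115w^2+306w+280 = (-1/2)(-2w^4-26w^3-120w^2-232w-160) + (5w^3+55w^2+190w+200)
  -2w^4-26w^3-120w^2-232w-160 = (-(2/5)w-4/5)(5w^3+55w^2+190w+200) + (0)
Last nonzero remainder: 5w^3+55w^2+190w+200. Dividing through by 5 gives the monic gcd w^3+11w^2+38w+40.
Then lcm(f, g) = f·g / gcd(f, g); expanding and making the result monic gives the answer.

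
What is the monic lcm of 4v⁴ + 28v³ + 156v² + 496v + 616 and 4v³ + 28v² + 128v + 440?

v⁵ + 12v⁴ + 74v³ + 319v² + 774v + 770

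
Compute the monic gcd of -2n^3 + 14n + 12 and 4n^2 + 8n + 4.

Euclidean algorithm in ℚ[n]:
  -2n^3 + 14n + 12 = (-(1/2)n + 1)(4n^2 + 8n + 4) + (8n + 8)
  4n^2 + 8n + 4 = ((1/2)n + 1/2)(8n + 8) + (0)
Last nonzero remainder: 8n + 8. Dividing through by 8 gives the monic gcd n + 1.

n + 1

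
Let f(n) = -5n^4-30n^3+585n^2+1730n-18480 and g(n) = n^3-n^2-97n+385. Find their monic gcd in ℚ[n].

Euclidean algorithm in ℚ[n]:
  -5n^4-30n^3+585n^2+1730n-18480 = (-5n-35)(n^3-n^2-97n+385) + (65n^2+260n-5005)
  n^3-n^2-97n+385 = ((1/65)n-1/13)(65n^2+260n-5005) + (0)
Last nonzero remainder: 65n^2+260n-5005. Dividing through by 65 gives the monic gcd n^2+4n-77.

n^2+4n-77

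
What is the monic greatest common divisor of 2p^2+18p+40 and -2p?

Apply the Euclidean algorithm:
  2p^2+18p+40 = (-p-9)(-2p) + (40)
  -2p = (-(1/20)p)(40) + (0)
The last nonzero remainder is the constant 40, so the polynomials are coprime and gcd = 1.

1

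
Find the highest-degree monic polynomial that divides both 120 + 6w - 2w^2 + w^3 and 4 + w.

By polynomial division,
  w^3 - 2w^2 + 6w + 120 = (w^2 - 6w + 30)(w + 4) + (0)
The last nonzero remainder w + 4 is already monic.

4 + w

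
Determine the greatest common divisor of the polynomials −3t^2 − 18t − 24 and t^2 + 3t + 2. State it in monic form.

t + 2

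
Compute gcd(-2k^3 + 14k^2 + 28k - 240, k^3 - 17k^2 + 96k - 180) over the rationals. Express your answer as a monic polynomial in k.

k^2 - 11k + 30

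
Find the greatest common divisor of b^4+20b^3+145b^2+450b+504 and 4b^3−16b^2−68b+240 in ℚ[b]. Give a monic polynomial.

b+4

By polynomial division,
  b^4+20b^3+145b^2+450b+504 = ((1/4)b+6)(4b^3−16b^2−68b+240) + (258b^2+798b−936)
  4b^3−16b^2−68b+240 = ((2/129)b−610/5547)(258b^2+798b−936) + ((63360/1849)b+253440/1849)
  258b^2+798b−936 = ((79507/10560)b−24037/3520)((63360/1849)b+253440/1849) + (0)
Last nonzero remainder: (63360/1849)b+253440/1849. Dividing through by 63360/1849 gives the monic gcd b+4.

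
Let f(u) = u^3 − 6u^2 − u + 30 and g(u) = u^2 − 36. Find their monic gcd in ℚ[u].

Repeated division with remainder:
  u^3 − 6u^2 − u + 30 = (u − 6)(u^2 − 36) + (35u − 186)
  u^2 − 36 = ((1/35)u + 186/1225)(35u − 186) + (−9504/1225)
  35u − 186 = (−(42875/9504)u + 37975/1584)(−9504/1225) + (0)
The last nonzero remainder is the constant −9504/1225, so the polynomials are coprime and gcd = 1.

1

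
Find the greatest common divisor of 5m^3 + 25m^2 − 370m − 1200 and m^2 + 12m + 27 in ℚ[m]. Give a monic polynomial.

m + 3

By polynomial division,
  5m^3 + 25m^2 − 370m − 1200 = (5m − 35)(m^2 + 12m + 27) + (−85m − 255)
  m^2 + 12m + 27 = (−(1/85)m − 9/85)(−85m − 255) + (0)
Last nonzero remainder: −85m − 255. Dividing through by −85 gives the monic gcd m + 3.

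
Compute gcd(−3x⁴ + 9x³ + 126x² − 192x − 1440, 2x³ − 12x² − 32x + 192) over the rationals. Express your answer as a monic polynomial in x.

Repeated division with remainder:
  −3x⁴ + 9x³ + 126x² − 192x − 1440 = (−(3/2)x − 9/2)(2x³ − 12x² − 32x + 192) + (24x² − 48x − 576)
  2x³ − 12x² − 32x + 192 = ((1/12)x − 1/3)(24x² − 48x − 576) + (0)
Last nonzero remainder: 24x² − 48x − 576. Dividing through by 24 gives the monic gcd x² − 2x − 24.

x² − 2x − 24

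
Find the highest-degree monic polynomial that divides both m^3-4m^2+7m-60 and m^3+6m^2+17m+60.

Repeated division with remainder:
  m^3-4m^2+7m-60 = (m^3+6m^2+17m+60) + (-10m^2-10m-120)
  m^3+6m^2+17m+60 = (-(1/10)m-1/2)(-10m^2-10m-120) + (0)
Last nonzero remainder: -10m^2-10m-120. Dividing through by -10 gives the monic gcd m^2+m+12.

m^2+m+12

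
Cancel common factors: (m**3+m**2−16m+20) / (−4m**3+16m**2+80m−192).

Apply the Euclidean algorithm:
  m**3+m**2−16m+20 = (−1/4)(−4m**3+16m**2+80m−192) + (5m**2+4m−28)
  −4m**3+16m**2+80m−192 = (−(4/5)m+96/25)(5m**2+4m−28) + ((1056/25)m−2112/25)
  5m**2+4m−28 = ((125/1056)m+175/528)((1056/25)m−2112/25) + (0)
Last nonzero remainder: (1056/25)m−2112/25. Dividing through by 1056/25 gives the monic gcd m−2.
Cancel m−2 from numerator and denominator to get the reduced form.

(−m**2−3m+10)/(4m**2−8m−96)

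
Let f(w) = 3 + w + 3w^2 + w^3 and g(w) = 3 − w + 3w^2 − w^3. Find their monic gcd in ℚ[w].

By polynomial division,
  w^3 + 3w^2 + w + 3 = (−1)(−w^3 + 3w^2 − w + 3) + (6w^2 + 6)
  −w^3 + 3w^2 − w + 3 = (−(1/6)w + 1/2)(6w^2 + 6) + (0)
Last nonzero remainder: 6w^2 + 6. Dividing through by 6 gives the monic gcd w^2 + 1.

1 + w^2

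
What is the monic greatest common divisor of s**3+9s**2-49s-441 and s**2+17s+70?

Euclidean algorithm in ℚ[s]:
  s**3+9s**2-49s-441 = (s-8)(s**2+17s+70) + (17s+119)
  s**2+17s+70 = ((1/17)s+10/17)(17s+119) + (0)
Last nonzero remainder: 17s+119. Dividing through by 17 gives the monic gcd s+7.

s+7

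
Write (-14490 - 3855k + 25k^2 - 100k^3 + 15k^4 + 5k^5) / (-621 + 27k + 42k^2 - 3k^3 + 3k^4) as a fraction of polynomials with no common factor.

(-210 + 5k + 5k^2)/(-9 + 3k)

Euclidean algorithm in ℚ[k]:
  5k^5 + 15k^4 - 100k^3 + 25k^2 - 3855k - 14490 = ((5/3)k + 20/3)(3k^4 - 3k^3 + 42k^2 + 27k - 621) + (-150k^3 - 300k^2 - 3000k - 10350)
  3k^4 - 3k^3 + 42k^2 + 27k - 621 = (-(1/50)k + 3/50)(-150k^3 - 300k^2 - 3000k - 10350) + (0)
Last nonzero remainder: -150k^3 - 300k^2 - 3000k - 10350. Dividing through by -150 gives the monic gcd k^3 + 2k^2 + 20k + 69.
Cancel k^3 + 2k^2 + 20k + 69 from numerator and denominator to get the reduced form.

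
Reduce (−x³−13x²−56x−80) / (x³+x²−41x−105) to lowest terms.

(−x²−8x−16)/(x²−4x−21)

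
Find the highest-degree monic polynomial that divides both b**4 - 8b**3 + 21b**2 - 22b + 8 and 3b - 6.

Euclidean algorithm in ℚ[b]:
  b**4 - 8b**3 + 21b**2 - 22b + 8 = ((1/3)b**3 - 2b**2 + 3b - 4/3)(3b - 6) + (0)
Last nonzero remainder: 3b - 6. Dividing through by 3 gives the monic gcd b - 2.

b - 2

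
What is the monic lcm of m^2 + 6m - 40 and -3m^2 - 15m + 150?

Euclidean algorithm in ℚ[m]:
  m^2 + 6m - 40 = (-1/3)(-3m^2 - 15m + 150) + (m + 10)
  -3m^2 - 15m + 150 = (-3m + 15)(m + 10) + (0)
The last nonzero remainder m + 10 is already monic.
Then lcm(f, g) = f·g / gcd(f, g); expanding and making the result monic gives the answer.

m^3 + m^2 - 70m + 200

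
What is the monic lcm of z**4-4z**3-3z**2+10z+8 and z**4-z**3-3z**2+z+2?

By polynomial division,
  z**4-4z**3-3z**2+10z+8 = (z**4-z**3-3z**2+z+2) + (-3z**3+9z+6)
  z**4-z**3-3z**2+z+2 = (-(1/3)z+1/3)(-3z**3+9z+6) + (0)
Last nonzero remainder: -3z**3+9z+6. Dividing through by -3 gives the monic gcd z**3-3z-2.
Then lcm(f, g) = f·g / gcd(f, g); expanding and making the result monic gives the answer.

z**5-5z**4+z**3+13z**2-2z-8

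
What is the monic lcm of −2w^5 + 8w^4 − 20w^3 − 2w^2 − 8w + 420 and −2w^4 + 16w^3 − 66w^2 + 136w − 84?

w^6 − 5w^5 + 14w^4 − 9w^3 + 3w^2 − 214w + 210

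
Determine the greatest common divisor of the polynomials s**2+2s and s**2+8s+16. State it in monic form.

1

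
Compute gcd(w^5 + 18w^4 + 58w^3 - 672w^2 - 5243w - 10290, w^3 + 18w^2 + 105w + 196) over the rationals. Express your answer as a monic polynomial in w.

w^2 + 14w + 49

Apply the Euclidean algorithm:
  w^5 + 18w^4 + 58w^3 - 672w^2 - 5243w - 10290 = (w^2 - 47)(w^3 + 18w^2 + 105w + 196) + (-22w^2 - 308w - 1078)
  w^3 + 18w^2 + 105w + 196 = (-(1/22)w - 2/11)(-22w^2 - 308w - 1078) + (0)
Last nonzero remainder: -22w^2 - 308w - 1078. Dividing through by -22 gives the monic gcd w^2 + 14w + 49.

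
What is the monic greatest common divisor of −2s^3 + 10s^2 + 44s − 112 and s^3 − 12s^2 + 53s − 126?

By polynomial division,
  −2s^3 + 10s^2 + 44s − 112 = (−2)(s^3 − 12s^2 + 53s − 126) + (−14s^2 + 150s − 364)
  s^3 − 12s^2 + 53s − 126 = (−(1/14)s + 9/98)(−14s^2 + 150s − 364) + ((648/49)s − 648/7)
  −14s^2 + 150s − 364 = (−(343/324)s + 637/162)((648/49)s − 648/7) + (0)
Last nonzero remainder: (648/49)s − 648/7. Dividing through by 648/49 gives the monic gcd s − 7.

s − 7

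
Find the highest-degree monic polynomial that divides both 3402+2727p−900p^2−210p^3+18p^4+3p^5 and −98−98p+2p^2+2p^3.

−7−6p+p^2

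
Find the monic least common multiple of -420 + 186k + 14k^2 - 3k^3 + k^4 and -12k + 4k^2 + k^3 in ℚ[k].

-2520k + 696k^2 + 270k^3 - 4k^4 + 3k^5 + k^6

Repeated division with remainder:
  k^4 - 3k^3 + 14k^2 + 186k - 420 = (k - 7)(k^3 + 4k^2 - 12k) + (54k^2 + 102k - 420)
  k^3 + 4k^2 - 12k = ((1/54)k + 19/486)(54k^2 + 102k - 420) + (-(665/81)k + 1330/81)
  54k^2 + 102k - 420 = (-(4374/665)k - 486/19)(-(665/81)k + 1330/81) + (0)
Last nonzero remainder: -(665/81)k + 1330/81. Dividing through by -665/81 gives the monic gcd k - 2.
Then lcm(f, g) = f·g / gcd(f, g); expanding and making the result monic gives the answer.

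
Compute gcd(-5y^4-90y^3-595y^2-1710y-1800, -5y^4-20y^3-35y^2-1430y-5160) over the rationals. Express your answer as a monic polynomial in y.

y^2+10y+24

Euclidean algorithm in ℚ[y]:
  -5y^4-90y^3-595y^2-1710y-1800 = (-5y^4-20y^3-35y^2-1430y-5160) + (-70y^3-560y^2-280y+3360)
  -5y^4-20y^3-35y^2-1430y-5160 = ((1/14)y-2/7)(-70y^3-560y^2-280y+3360) + (-175y^2-1750y-4200)
  -70y^3-560y^2-280y+3360 = ((2/5)y-4/5)(-175y^2-1750y-4200) + (0)
Last nonzero remainder: -175y^2-1750y-4200. Dividing through by -175 gives the monic gcd y^2+10y+24.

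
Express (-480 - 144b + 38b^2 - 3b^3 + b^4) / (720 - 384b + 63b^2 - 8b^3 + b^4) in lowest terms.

Euclidean algorithm in ℚ[b]:
  b^4 - 3b^3 + 38b^2 - 144b - 480 = (b^4 - 8b^3 + 63b^2 - 384b + 720) + (5b^3 - 25b^2 + 240b - 1200)
  b^4 - 8b^3 + 63b^2 - 384b + 720 = ((1/5)b - 3/5)(5b^3 - 25b^2 + 240b - 1200) + (0)
Last nonzero remainder: 5b^3 - 25b^2 + 240b - 1200. Dividing through by 5 gives the monic gcd b^3 - 5b^2 + 48b - 240.
Cancel b^3 - 5b^2 + 48b - 240 from numerator and denominator to get the reduced form.

(2 + b)/(-3 + b)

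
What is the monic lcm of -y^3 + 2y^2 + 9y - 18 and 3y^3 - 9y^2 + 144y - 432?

y^5 - 2y^4 + 39y^3 - 78y^2 - 432y + 864

Repeated division with remainder:
  -y^3 + 2y^2 + 9y - 18 = (-1/3)(3y^3 - 9y^2 + 144y - 432) + (-y^2 + 57y - 162)
  3y^3 - 9y^2 + 144y - 432 = (-3y - 162)(-y^2 + 57y - 162) + (8892y - 26676)
  -y^2 + 57y - 162 = (-(1/8892)y + 3/494)(8892y - 26676) + (0)
Last nonzero remainder: 8892y - 26676. Dividing through by 8892 gives the monic gcd y - 3.
Then lcm(f, g) = f·g / gcd(f, g); expanding and making the result monic gives the answer.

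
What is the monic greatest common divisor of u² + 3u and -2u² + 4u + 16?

1

Repeated division with remainder:
  u² + 3u = (-1/2)(-2u² + 4u + 16) + (5u + 8)
  -2u² + 4u + 16 = (-(2/5)u + 36/25)(5u + 8) + (112/25)
  5u + 8 = ((125/112)u + 25/14)(112/25) + (0)
The last nonzero remainder is the constant 112/25, so the polynomials are coprime and gcd = 1.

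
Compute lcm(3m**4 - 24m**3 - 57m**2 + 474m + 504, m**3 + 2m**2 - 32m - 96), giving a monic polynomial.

m**5 - 4m**4 - 51m**3 + 82m**2 + 800m + 672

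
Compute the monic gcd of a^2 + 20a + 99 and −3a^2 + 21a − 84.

1

Euclidean algorithm in ℚ[a]:
  a^2 + 20a + 99 = (−1/3)(−3a^2 + 21a − 84) + (27a + 71)
  −3a^2 + 21a − 84 = (−(1/9)a + 260/243)(27a + 71) + (−38872/243)
  27a + 71 = (−(6561/38872)a − 17253/38872)(−38872/243) + (0)
The last nonzero remainder is the constant −38872/243, so the polynomials are coprime and gcd = 1.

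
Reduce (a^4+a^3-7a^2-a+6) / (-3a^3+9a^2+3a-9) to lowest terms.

(-a^2-a+6)/(3a-9)

Repeated division with remainder:
  a^4+a^3-7a^2-a+6 = (-(1/3)a-4/3)(-3a^3+9a^2+3a-9) + (6a^2-6)
  -3a^3+9a^2+3a-9 = (-(1/2)a+3/2)(6a^2-6) + (0)
Last nonzero remainder: 6a^2-6. Dividing through by 6 gives the monic gcd a^2-1.
Cancel a^2-1 from numerator and denominator to get the reduced form.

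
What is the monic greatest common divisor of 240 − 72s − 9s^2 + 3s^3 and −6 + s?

Euclidean algorithm in ℚ[s]:
  3s^3 − 9s^2 − 72s + 240 = (3s^2 + 9s − 18)(s − 6) + (132)
  s − 6 = ((1/132)s − 1/22)(132) + (0)
The last nonzero remainder is the constant 132, so the polynomials are coprime and gcd = 1.

1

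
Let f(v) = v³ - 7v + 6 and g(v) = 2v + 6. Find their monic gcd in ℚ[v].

v + 3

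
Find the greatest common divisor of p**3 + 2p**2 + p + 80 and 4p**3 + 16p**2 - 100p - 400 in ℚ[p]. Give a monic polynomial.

p + 5

By polynomial division,
  p**3 + 2p**2 + p + 80 = (1/4)(4p**3 + 16p**2 - 100p - 400) + (-2p**2 + 26p + 180)
  4p**3 + 16p**2 - 100p - 400 = (-2p - 34)(-2p**2 + 26p + 180) + (1144p + 5720)
  -2p**2 + 26p + 180 = (-(1/572)p + 9/286)(1144p + 5720) + (0)
Last nonzero remainder: 1144p + 5720. Dividing through by 1144 gives the monic gcd p + 5.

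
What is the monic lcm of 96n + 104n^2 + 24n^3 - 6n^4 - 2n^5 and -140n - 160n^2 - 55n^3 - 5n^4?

-336n - 412n^2 - 136n^3 + 9n^4 + 10n^5 + n^6

Euclidean algorithm in ℚ[n]:
  -2n^5 - 6n^4 + 24n^3 + 104n^2 + 96n = ((2/5)n - 16/5)(-5n^4 - 55n^3 - 160n^2 - 140n) + (-88n^3 - 352n^2 - 352n)
  -5n^4 - 55n^3 - 160n^2 - 140n = ((5/88)n + 35/88)(-88n^3 - 352n^2 - 352n) + (0)
Last nonzero remainder: -88n^3 - 352n^2 - 352n. Dividing through by -88 gives the monic gcd n^3 + 4n^2 + 4n.
Then lcm(f, g) = f·g / gcd(f, g); expanding and making the result monic gives the answer.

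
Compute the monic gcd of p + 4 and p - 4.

1

Euclidean algorithm in ℚ[p]:
  p + 4 = (p - 4) + (8)
  p - 4 = ((1/8)p - 1/2)(8) + (0)
The last nonzero remainder is the constant 8, so the polynomials are coprime and gcd = 1.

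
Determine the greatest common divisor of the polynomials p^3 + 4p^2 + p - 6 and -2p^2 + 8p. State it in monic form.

Euclidean algorithm in ℚ[p]:
  p^3 + 4p^2 + p - 6 = (-(1/2)p - 4)(-2p^2 + 8p) + (33p - 6)
  -2p^2 + 8p = (-(2/33)p + 28/121)(33p - 6) + (168/121)
  33p - 6 = ((1331/56)p - 121/28)(168/121) + (0)
The last nonzero remainder is the constant 168/121, so the polynomials are coprime and gcd = 1.

1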